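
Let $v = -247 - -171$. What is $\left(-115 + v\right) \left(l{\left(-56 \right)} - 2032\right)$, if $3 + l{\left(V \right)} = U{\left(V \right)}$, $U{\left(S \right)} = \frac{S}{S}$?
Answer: $388494$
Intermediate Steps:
$v = -76$ ($v = -247 + 171 = -76$)
$U{\left(S \right)} = 1$
$l{\left(V \right)} = -2$ ($l{\left(V \right)} = -3 + 1 = -2$)
$\left(-115 + v\right) \left(l{\left(-56 \right)} - 2032\right) = \left(-115 - 76\right) \left(-2 - 2032\right) = \left(-191\right) \left(-2034\right) = 388494$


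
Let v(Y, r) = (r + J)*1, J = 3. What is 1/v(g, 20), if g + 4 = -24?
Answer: 1/23 ≈ 0.043478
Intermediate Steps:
g = -28 (g = -4 - 24 = -28)
v(Y, r) = 3 + r (v(Y, r) = (r + 3)*1 = (3 + r)*1 = 3 + r)
1/v(g, 20) = 1/(3 + 20) = 1/23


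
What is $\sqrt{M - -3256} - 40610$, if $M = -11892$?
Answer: $-40610 + 2 i \sqrt{2159} \approx -40610.0 + 92.93 i$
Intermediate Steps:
$\sqrt{M - -3256} - 40610 = \sqrt{-11892 - -3256} - 40610 = \sqrt{-11892 + 3256} - 40610 = \sqrt{-8636} - 40610 = 2 i \sqrt{2159} - 40610 = -40610 + 2 i \sqrt{2159}$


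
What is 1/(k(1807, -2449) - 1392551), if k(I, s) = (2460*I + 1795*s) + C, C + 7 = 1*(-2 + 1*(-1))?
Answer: -1/1343296 ≈ -7.4444e-7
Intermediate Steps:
C = -10 (C = -7 + 1*(-2 + 1*(-1)) = -7 + 1*(-2 - 1) = -7 + 1*(-3) = -7 - 3 = -10)
k(I, s) = -10 + 1795*s + 2460*I (k(I, s) = (2460*I + 1795*s) - 10 = (1795*s + 2460*I) - 10 = -10 + 1795*s + 2460*I)
1/(k(1807, -2449) - 1392551) = 1/((-10 + 1795*(-2449) + 2460*1807) - 1392551) = 1/((-10 - 4395955 + 4445220) - 1392551) = 1/(49255 - 1392551) = 1/(-1343296) = -1/1343296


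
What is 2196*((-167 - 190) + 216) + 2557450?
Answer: 2247814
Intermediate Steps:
2196*((-167 - 190) + 216) + 2557450 = 2196*(-357 + 216) + 2557450 = 2196*(-141) + 2557450 = -309636 + 2557450 = 2247814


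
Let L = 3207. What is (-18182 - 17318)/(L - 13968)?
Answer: 35500/10761 ≈ 3.2990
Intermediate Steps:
(-18182 - 17318)/(L - 13968) = (-18182 - 17318)/(3207 - 13968) = -35500/(-10761) = -35500*(-1/10761) = 35500/10761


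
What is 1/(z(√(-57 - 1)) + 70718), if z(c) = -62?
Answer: 1/70656 ≈ 1.4153e-5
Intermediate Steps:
1/(z(√(-57 - 1)) + 70718) = 1/(-62 + 70718) = 1/70656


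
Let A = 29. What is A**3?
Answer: 24389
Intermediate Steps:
A**3 = 29**3 = 24389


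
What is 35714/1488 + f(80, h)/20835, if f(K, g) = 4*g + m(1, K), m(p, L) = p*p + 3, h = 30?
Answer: 124047617/5167080 ≈ 24.007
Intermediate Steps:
m(p, L) = 3 + p**2 (m(p, L) = p**2 + 3 = 3 + p**2)
f(K, g) = 4 + 4*g (f(K, g) = 4*g + (3 + 1**2) = 4*g + (3 + 1) = 4*g + 4 = 4 + 4*g)
35714/1488 + f(80, h)/20835 = 35714/1488 + (4 + 4*30)/20835 = 35714*(1/1488) + (4 + 120)*(1/20835) = 17857/744 + 124*(1/20835) = 17857/744 + 124/20835 = 124047617/5167080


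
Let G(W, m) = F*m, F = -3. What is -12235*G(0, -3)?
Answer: -110115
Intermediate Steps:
G(W, m) = -3*m
-12235*G(0, -3) = -(-36705)*(-3) = -12235*9 = -110115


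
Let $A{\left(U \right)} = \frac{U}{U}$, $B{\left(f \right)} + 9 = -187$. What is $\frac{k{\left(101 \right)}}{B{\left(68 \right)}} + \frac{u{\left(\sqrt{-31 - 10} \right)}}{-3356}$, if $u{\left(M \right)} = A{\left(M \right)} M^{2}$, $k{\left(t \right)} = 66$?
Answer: $- \frac{53365}{164444} \approx -0.32452$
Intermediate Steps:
$B{\left(f \right)} = -196$ ($B{\left(f \right)} = -9 - 187 = -196$)
$A{\left(U \right)} = 1$
$u{\left(M \right)} = M^{2}$ ($u{\left(M \right)} = 1 M^{2} = M^{2}$)
$\frac{k{\left(101 \right)}}{B{\left(68 \right)}} + \frac{u{\left(\sqrt{-31 - 10} \right)}}{-3356} = \frac{66}{-196} + \frac{\left(\sqrt{-31 - 10}\right)^{2}}{-3356} = 66 \left(- \frac{1}{196}\right) + \left(\sqrt{-41}\right)^{2} \left(- \frac{1}{3356}\right) = - \frac{33}{98} + \left(i \sqrt{41}\right)^{2} \left(- \frac{1}{3356}\right) = - \frac{33}{98} - - \frac{41}{3356} = - \frac{33}{98} + \frac{41}{3356} = - \frac{53365}{164444}$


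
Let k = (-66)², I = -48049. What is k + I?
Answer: -43693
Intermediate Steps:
k = 4356
k + I = 4356 - 48049 = -43693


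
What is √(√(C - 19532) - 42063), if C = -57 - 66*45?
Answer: √(-42063 + I*√22559) ≈ 0.3662 + 205.09*I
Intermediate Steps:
C = -3027 (C = -57 - 2970 = -3027)
√(√(C - 19532) - 42063) = √(√(-3027 - 19532) - 42063) = √(√(-22559) - 42063) = √(I*√22559 - 42063) = √(-42063 + I*√22559)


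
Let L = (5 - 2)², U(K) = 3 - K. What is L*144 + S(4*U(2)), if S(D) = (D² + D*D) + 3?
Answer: 1331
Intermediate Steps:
L = 9 (L = 3² = 9)
S(D) = 3 + 2*D² (S(D) = (D² + D²) + 3 = 2*D² + 3 = 3 + 2*D²)
L*144 + S(4*U(2)) = 9*144 + (3 + 2*(4*(3 - 1*2))²) = 1296 + (3 + 2*(4*(3 - 2))²) = 1296 + (3 + 2*(4*1)²) = 1296 + (3 + 2*4²) = 1296 + (3 + 2*16) = 1296 + (3 + 32) = 1296 + 35 = 1331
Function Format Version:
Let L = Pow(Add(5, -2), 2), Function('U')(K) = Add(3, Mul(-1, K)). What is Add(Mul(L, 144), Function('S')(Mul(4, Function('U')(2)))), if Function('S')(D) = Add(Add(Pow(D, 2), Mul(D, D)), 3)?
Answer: 1331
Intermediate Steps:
L = 9 (L = Pow(3, 2) = 9)
Function('S')(D) = Add(3, Mul(2, Pow(D, 2))) (Function('S')(D) = Add(Add(Pow(D, 2), Pow(D, 2)), 3) = Add(Mul(2, Pow(D, 2)), 3) = Add(3, Mul(2, Pow(D, 2))))
Add(Mul(L, 144), Function('S')(Mul(4, Function('U')(2)))) = Add(Mul(9, 144), Add(3, Mul(2, Pow(Mul(4, Add(3, Mul(-1, 2))), 2)))) = Add(1296, Add(3, Mul(2, Pow(Mul(4, Add(3, -2)), 2)))) = Add(1296, Add(3, Mul(2, Pow(Mul(4, 1), 2)))) = Add(1296, Add(3, Mul(2, Pow(4, 2)))) = Add(1296, Add(3, Mul(2, 16))) = Add(1296, Add(3, 32)) = Add(1296, 35) = 1331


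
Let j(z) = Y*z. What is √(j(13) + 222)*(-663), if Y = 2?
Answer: -1326*√62 ≈ -10441.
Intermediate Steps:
j(z) = 2*z
√(j(13) + 222)*(-663) = √(2*13 + 222)*(-663) = √(26 + 222)*(-663) = √248*(-663) = (2*√62)*(-663) = -1326*√62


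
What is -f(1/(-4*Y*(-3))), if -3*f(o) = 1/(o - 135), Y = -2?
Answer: -8/3241 ≈ -0.0024684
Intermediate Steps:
f(o) = -1/(3*(-135 + o)) (f(o) = -1/(3*(o - 135)) = -1/(3*(-135 + o)))
-f(1/(-4*Y*(-3))) = -(-1)/(-405 + 3/((-4*(-2)*(-3)))) = -(-1)/(-405 + 3/((8*(-3)))) = -(-1)/(-405 + 3/(-24)) = -(-1)/(-405 + 3*(-1/24)) = -(-1)/(-405 - ⅛) = -(-1)/(-3241/8) = -(-1)*(-8)/3241 = -1*8/3241 = -8/3241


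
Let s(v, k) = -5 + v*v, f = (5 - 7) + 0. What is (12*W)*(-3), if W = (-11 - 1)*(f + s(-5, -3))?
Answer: 7776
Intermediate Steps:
f = -2 (f = -2 + 0 = -2)
s(v, k) = -5 + v²
W = -216 (W = (-11 - 1)*(-2 + (-5 + (-5)²)) = -12*(-2 + (-5 + 25)) = -12*(-2 + 20) = -12*18 = -216)
(12*W)*(-3) = (12*(-216))*(-3) = -2592*(-3) = 7776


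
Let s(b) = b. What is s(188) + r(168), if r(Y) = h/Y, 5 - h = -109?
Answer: 5283/28 ≈ 188.68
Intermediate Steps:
h = 114 (h = 5 - 1*(-109) = 5 + 109 = 114)
r(Y) = 114/Y
s(188) + r(168) = 188 + 114/168 = 188 + 114*(1/168) = 188 + 19/28 = 5283/28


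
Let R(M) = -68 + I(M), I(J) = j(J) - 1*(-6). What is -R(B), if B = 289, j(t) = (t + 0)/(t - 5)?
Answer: 17319/284 ≈ 60.982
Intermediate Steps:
j(t) = t/(-5 + t)
I(J) = 6 + J/(-5 + J) (I(J) = J/(-5 + J) - 1*(-6) = J/(-5 + J) + 6 = 6 + J/(-5 + J))
R(M) = -68 + (-30 + 7*M)/(-5 + M)
-R(B) = -(310 - 61*289)/(-5 + 289) = -(310 - 17629)/284 = -(-17319)/284 = -1*(-17319/284) = 17319/284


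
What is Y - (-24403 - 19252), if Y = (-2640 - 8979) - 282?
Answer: 31754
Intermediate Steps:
Y = -11901 (Y = -11619 - 282 = -11901)
Y - (-24403 - 19252) = -11901 - (-24403 - 19252) = -11901 - 1*(-43655) = -11901 + 43655 = 31754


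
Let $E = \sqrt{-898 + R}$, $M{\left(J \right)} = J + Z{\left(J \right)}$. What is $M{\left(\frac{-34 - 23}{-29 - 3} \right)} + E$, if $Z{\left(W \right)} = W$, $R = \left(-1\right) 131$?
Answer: $\frac{57}{16} + 7 i \sqrt{21} \approx 3.5625 + 32.078 i$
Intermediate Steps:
$R = -131$
$M{\left(J \right)} = 2 J$ ($M{\left(J \right)} = J + J = 2 J$)
$E = 7 i \sqrt{21}$ ($E = \sqrt{-898 - 131} = \sqrt{-1029} = 7 i \sqrt{21} \approx 32.078 i$)
$M{\left(\frac{-34 - 23}{-29 - 3} \right)} + E = 2 \frac{-34 - 23}{-29 - 3} + 7 i \sqrt{21} = 2 \left(- \frac{57}{-32}\right) + 7 i \sqrt{21} = 2 \left(\left(-57\right) \left(- \frac{1}{32}\right)\right) + 7 i \sqrt{21} = 2 \cdot \frac{57}{32} + 7 i \sqrt{21} = \frac{57}{16} + 7 i \sqrt{21}$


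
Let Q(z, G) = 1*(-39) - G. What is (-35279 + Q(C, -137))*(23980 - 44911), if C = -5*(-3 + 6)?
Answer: 736373511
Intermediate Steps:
C = -15 (C = -5*3 = -15)
Q(z, G) = -39 - G
(-35279 + Q(C, -137))*(23980 - 44911) = (-35279 + (-39 - 1*(-137)))*(23980 - 44911) = (-35279 + (-39 + 137))*(-20931) = (-35279 + 98)*(-20931) = -35181*(-20931) = 736373511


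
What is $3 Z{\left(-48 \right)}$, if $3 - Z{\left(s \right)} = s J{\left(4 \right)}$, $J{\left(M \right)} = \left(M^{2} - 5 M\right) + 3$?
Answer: $-135$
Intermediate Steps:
$J{\left(M \right)} = 3 + M^{2} - 5 M$
$Z{\left(s \right)} = 3 + s$ ($Z{\left(s \right)} = 3 - s \left(3 + 4^{2} - 20\right) = 3 - s \left(3 + 16 - 20\right) = 3 - s \left(-1\right) = 3 - - s = 3 + s$)
$3 Z{\left(-48 \right)} = 3 \left(3 - 48\right) = 3 \left(-45\right) = -135$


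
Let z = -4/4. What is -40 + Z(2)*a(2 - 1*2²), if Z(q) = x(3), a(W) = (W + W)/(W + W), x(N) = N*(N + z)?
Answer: -34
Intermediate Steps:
z = -1 (z = -4*¼ = -1)
x(N) = N*(-1 + N) (x(N) = N*(N - 1) = N*(-1 + N))
a(W) = 1 (a(W) = (2*W)/((2*W)) = (2*W)*(1/(2*W)) = 1)
Z(q) = 6 (Z(q) = 3*(-1 + 3) = 3*2 = 6)
-40 + Z(2)*a(2 - 1*2²) = -40 + 6*1 = -40 + 6 = -34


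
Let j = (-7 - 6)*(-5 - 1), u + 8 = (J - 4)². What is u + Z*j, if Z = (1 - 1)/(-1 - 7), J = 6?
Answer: -4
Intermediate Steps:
Z = 0 (Z = 0/(-8) = 0*(-⅛) = 0)
u = -4 (u = -8 + (6 - 4)² = -8 + 2² = -8 + 4 = -4)
j = 78 (j = -13*(-6) = 78)
u + Z*j = -4 + 0*78 = -4 + 0 = -4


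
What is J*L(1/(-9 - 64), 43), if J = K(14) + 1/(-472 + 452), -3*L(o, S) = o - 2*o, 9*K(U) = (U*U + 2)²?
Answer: -87119/4380 ≈ -19.890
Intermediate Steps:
K(U) = (2 + U²)²/9 (K(U) = (U*U + 2)²/9 = (U² + 2)²/9 = (2 + U²)²/9)
L(o, S) = o/3 (L(o, S) = -(o - 2*o)/3 = -(-1)*o/3 = o/3)
J = 87119/20 (J = (2 + 14²)²/9 + 1/(-472 + 452) = (2 + 196)²/9 + 1/(-20) = (⅑)*198² - 1/20 = (⅑)*39204 - 1/20 = 4356 - 1/20 = 87119/20 ≈ 4356.0)
J*L(1/(-9 - 64), 43) = 87119*(1/(3*(-9 - 64)))/20 = 87119*((⅓)/(-73))/20 = 87119*((⅓)*(-1/73))/20 = (87119/20)*(-1/219) = -87119/4380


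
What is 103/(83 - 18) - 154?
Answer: -9907/65 ≈ -152.42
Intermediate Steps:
103/(83 - 18) - 154 = 103/65 - 154 = -9907/65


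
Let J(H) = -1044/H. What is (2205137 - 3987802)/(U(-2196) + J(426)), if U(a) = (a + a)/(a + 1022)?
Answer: -74296129205/53778 ≈ -1.3815e+6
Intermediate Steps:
U(a) = 2*a/(1022 + a) (U(a) = (2*a)/(1022 + a) = 2*a/(1022 + a))
(2205137 - 3987802)/(U(-2196) + J(426)) = (2205137 - 3987802)/(2*(-2196)/(1022 - 2196) - 1044/426) = -1782665/(2*(-2196)/(-1174) - 1044*1/426) = -1782665/(2*(-2196)*(-1/1174) - 174/71) = -1782665/(2196/587 - 174/71) = -1782665/53778/41677 = -1782665*41677/53778 = -74296129205/53778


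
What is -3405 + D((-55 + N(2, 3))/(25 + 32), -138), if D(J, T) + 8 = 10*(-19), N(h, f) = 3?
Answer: -3603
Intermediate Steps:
D(J, T) = -198 (D(J, T) = -8 + 10*(-19) = -8 - 190 = -198)
-3405 + D((-55 + N(2, 3))/(25 + 32), -138) = -3405 - 198 = -3603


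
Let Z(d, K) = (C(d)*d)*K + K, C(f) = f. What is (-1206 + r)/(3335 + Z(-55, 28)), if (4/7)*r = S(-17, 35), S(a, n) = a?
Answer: -4943/352252 ≈ -0.014033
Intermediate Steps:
r = -119/4 (r = (7/4)*(-17) = -119/4 ≈ -29.750)
Z(d, K) = K + K*d**2 (Z(d, K) = (d*d)*K + K = d**2*K + K = K*d**2 + K = K + K*d**2)
(-1206 + r)/(3335 + Z(-55, 28)) = (-1206 - 119/4)/(3335 + 28*(1 + (-55)**2)) = -4943/(4*(3335 + 28*(1 + 3025))) = -4943/(4*(3335 + 28*3026)) = -4943/(4*(3335 + 84728)) = -4943/4/88063 = -4943/4*1/88063 = -4943/352252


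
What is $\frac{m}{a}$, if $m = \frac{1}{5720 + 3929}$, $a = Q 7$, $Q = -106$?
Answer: $- \frac{1}{7159558} \approx -1.3967 \cdot 10^{-7}$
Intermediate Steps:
$a = -742$ ($a = \left(-106\right) 7 = -742$)
$m = \frac{1}{9649} \approx 0.00010364$
$\frac{m}{a} = \frac{1}{9649 \left(-742\right)} = \frac{1}{9649} \left(- \frac{1}{742}\right) = - \frac{1}{7159558}$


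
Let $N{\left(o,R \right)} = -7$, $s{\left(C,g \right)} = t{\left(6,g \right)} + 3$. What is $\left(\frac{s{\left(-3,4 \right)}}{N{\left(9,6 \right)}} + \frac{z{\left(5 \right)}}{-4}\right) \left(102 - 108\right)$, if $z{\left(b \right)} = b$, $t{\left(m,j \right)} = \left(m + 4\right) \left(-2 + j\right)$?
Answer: $\frac{381}{14} \approx 27.214$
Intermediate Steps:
$t{\left(m,j \right)} = \left(-2 + j\right) \left(4 + m\right)$ ($t{\left(m,j \right)} = \left(4 + m\right) \left(-2 + j\right) = \left(-2 + j\right) \left(4 + m\right)$)
$s{\left(C,g \right)} = -17 + 10 g$ ($s{\left(C,g \right)} = \left(-8 - 12 + 4 g + g 6\right) + 3 = \left(-8 - 12 + 4 g + 6 g\right) + 3 = \left(-20 + 10 g\right) + 3 = -17 + 10 g$)
$\left(\frac{s{\left(-3,4 \right)}}{N{\left(9,6 \right)}} + \frac{z{\left(5 \right)}}{-4}\right) \left(102 - 108\right) = \left(\frac{-17 + 10 \cdot 4}{-7} + \frac{5}{-4}\right) \left(102 - 108\right) = \left(\left(-17 + 40\right) \left(- \frac{1}{7}\right) + 5 \left(- \frac{1}{4}\right)\right) \left(-6\right) = \left(23 \left(- \frac{1}{7}\right) - \frac{5}{4}\right) \left(-6\right) = \left(- \frac{23}{7} - \frac{5}{4}\right) \left(-6\right) = \left(- \frac{127}{28}\right) \left(-6\right) = \frac{381}{14}$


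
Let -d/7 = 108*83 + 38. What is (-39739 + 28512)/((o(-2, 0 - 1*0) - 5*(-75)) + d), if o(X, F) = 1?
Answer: 11227/62638 ≈ 0.17924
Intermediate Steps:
d = -63014 (d = -7*(108*83 + 38) = -7*(8964 + 38) = -7*9002 = -63014)
(-39739 + 28512)/((o(-2, 0 - 1*0) - 5*(-75)) + d) = (-39739 + 28512)/((1 - 5*(-75)) - 63014) = -11227/((1 + 375) - 63014) = -11227/(376 - 63014) = -11227/(-62638) = -11227*(-1/62638) = 11227/62638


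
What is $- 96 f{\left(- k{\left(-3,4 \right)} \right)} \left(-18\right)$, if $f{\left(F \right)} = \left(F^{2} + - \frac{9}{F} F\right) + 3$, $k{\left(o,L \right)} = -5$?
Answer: $32832$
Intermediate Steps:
$f{\left(F \right)} = -6 + F^{2}$ ($f{\left(F \right)} = \left(F^{2} - 9\right) + 3 = \left(-9 + F^{2}\right) + 3 = -6 + F^{2}$)
$- 96 f{\left(- k{\left(-3,4 \right)} \right)} \left(-18\right) = - 96 \left(-6 + \left(\left(-1\right) \left(-5\right)\right)^{2}\right) \left(-18\right) = - 96 \left(-6 + 5^{2}\right) \left(-18\right) = - 96 \left(-6 + 25\right) \left(-18\right) = \left(-96\right) 19 \left(-18\right) = \left(-1824\right) \left(-18\right) = 32832$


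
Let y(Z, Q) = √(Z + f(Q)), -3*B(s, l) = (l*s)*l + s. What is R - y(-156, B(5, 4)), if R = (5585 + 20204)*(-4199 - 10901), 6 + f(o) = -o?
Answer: -389413900 - I*√1203/3 ≈ -3.8941e+8 - 11.561*I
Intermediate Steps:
f(o) = -6 - o
B(s, l) = -s/3 - s*l²/3 (B(s, l) = -((l*s)*l + s)/3 = -(s*l² + s)/3 = -(s + s*l²)/3 = -s/3 - s*l²/3)
y(Z, Q) = √(-6 + Z - Q) (y(Z, Q) = √(Z + (-6 - Q)) = √(-6 + Z - Q))
R = -389413900 (R = 25789*(-15100) = -389413900)
R - y(-156, B(5, 4)) = -389413900 - √(-6 - 156 - (-1)*5*(1 + 4²)/3) = -389413900 - √(-6 - 156 - (-1)*5*(1 + 16)/3) = -389413900 - √(-6 - 156 - (-1)*5*17/3) = -389413900 - √(-6 - 156 - 1*(-85/3)) = -389413900 - √(-6 - 156 + 85/3) = -389413900 - √(-401/3) = -389413900 - I*√1203/3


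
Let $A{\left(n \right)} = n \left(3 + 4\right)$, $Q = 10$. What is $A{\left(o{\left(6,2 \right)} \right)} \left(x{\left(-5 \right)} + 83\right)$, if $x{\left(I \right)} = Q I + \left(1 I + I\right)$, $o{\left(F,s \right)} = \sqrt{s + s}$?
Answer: $322$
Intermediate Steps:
$o{\left(F,s \right)} = \sqrt{2} \sqrt{s}$ ($o{\left(F,s \right)} = \sqrt{2 s} = \sqrt{2} \sqrt{s}$)
$A{\left(n \right)} = 7 n$ ($A{\left(n \right)} = n 7 = 7 n$)
$x{\left(I \right)} = 12 I$ ($x{\left(I \right)} = 10 I + \left(1 I + I\right) = 10 I + \left(I + I\right) = 10 I + 2 I = 12 I$)
$A{\left(o{\left(6,2 \right)} \right)} \left(x{\left(-5 \right)} + 83\right) = 7 \sqrt{2} \sqrt{2} \left(12 \left(-5\right) + 83\right) = 7 \cdot 2 \left(-60 + 83\right) = 14 \cdot 23 = 322$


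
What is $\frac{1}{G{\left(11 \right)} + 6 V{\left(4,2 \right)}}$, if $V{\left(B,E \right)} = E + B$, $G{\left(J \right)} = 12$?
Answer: $\frac{1}{48} \approx 0.020833$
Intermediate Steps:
$V{\left(B,E \right)} = B + E$
$\frac{1}{G{\left(11 \right)} + 6 V{\left(4,2 \right)}} = \frac{1}{12 + 6 \left(4 + 2\right)} = \frac{1}{12 + 6 \cdot 6} = \frac{1}{12 + 36} = \frac{1}{48}$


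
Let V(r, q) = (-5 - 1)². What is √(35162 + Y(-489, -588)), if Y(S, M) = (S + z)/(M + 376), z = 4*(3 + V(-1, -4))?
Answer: √395097881/106 ≈ 187.52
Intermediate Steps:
V(r, q) = 36 (V(r, q) = (-6)² = 36)
z = 156 (z = 4*(3 + 36) = 4*39 = 156)
Y(S, M) = (156 + S)/(376 + M) (Y(S, M) = (S + 156)/(M + 376) = (156 + S)/(376 + M))
√(35162 + Y(-489, -588)) = √(35162 + (156 - 489)/(376 - 588)) = √(35162 - 333/(-212)) = √(35162 - 1/212*(-333)) = √(35162 + 333/212) = √(7454677/212) = √395097881/106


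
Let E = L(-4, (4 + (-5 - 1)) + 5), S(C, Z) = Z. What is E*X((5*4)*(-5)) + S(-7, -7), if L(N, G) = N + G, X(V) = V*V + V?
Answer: -9907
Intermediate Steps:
X(V) = V + V² (X(V) = V² + V = V + V²)
L(N, G) = G + N
E = -1 (E = ((4 + (-5 - 1)) + 5) - 4 = ((4 - 6) + 5) - 4 = (-2 + 5) - 4 = 3 - 4 = -1)
E*X((5*4)*(-5)) + S(-7, -7) = -(5*4)*(-5)*(1 + (5*4)*(-5)) - 7 = -20*(-5)*(1 + 20*(-5)) - 7 = -(-100)*(1 - 100) - 7 = -(-100)*(-99) - 7 = -1*9900 - 7 = -9900 - 7 = -9907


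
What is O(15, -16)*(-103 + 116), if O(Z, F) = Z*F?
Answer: -3120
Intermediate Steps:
O(Z, F) = F*Z
O(15, -16)*(-103 + 116) = (-16*15)*(-103 + 116) = -240*13 = -3120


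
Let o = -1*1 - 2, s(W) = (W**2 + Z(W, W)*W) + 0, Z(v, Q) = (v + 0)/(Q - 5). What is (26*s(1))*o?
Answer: -117/2 ≈ -58.500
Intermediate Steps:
Z(v, Q) = v/(-5 + Q)
s(W) = W**2 + W**2/(-5 + W) (s(W) = (W**2 + (W/(-5 + W))*W) + 0 = (W**2 + W**2/(-5 + W)) + 0 = W**2 + W**2/(-5 + W))
o = -3 (o = -1 - 2 = -3)
(26*s(1))*o = (26*(1**2*(-4 + 1)/(-5 + 1)))*(-3) = (26*(1*(-3)/(-4)))*(-3) = (26*(1*(-1/4)*(-3)))*(-3) = (26*(3/4))*(-3) = (39/2)*(-3) = -117/2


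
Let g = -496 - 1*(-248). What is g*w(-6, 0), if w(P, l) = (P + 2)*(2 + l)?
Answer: 1984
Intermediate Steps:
g = -248 (g = -496 + 248 = -248)
w(P, l) = (2 + P)*(2 + l)
g*w(-6, 0) = -248*(4 + 2*(-6) + 2*0 - 6*0) = -248*(4 - 12 + 0 + 0) = -248*(-8) = 1984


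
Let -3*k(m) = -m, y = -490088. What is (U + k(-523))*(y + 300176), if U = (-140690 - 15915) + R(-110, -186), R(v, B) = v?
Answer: 29795167072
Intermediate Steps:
k(m) = m/3 (k(m) = -(-1)*m/3 = m/3)
U = -156715 (U = (-140690 - 15915) - 110 = -156605 - 110 = -156715)
(U + k(-523))*(y + 300176) = (-156715 + (⅓)*(-523))*(-490088 + 300176) = (-156715 - 523/3)*(-189912) = -470668/3*(-189912) = 29795167072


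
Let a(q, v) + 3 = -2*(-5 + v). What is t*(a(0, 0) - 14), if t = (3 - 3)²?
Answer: 0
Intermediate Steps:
a(q, v) = 7 - 2*v (a(q, v) = -3 - 2*(-5 + v) = -3 + (10 - 2*v) = 7 - 2*v)
t = 0 (t = 0² = 0)
t*(a(0, 0) - 14) = 0*((7 - 2*0) - 14) = 0*((7 + 0) - 14) = 0*(7 - 14) = 0*(-7) = 0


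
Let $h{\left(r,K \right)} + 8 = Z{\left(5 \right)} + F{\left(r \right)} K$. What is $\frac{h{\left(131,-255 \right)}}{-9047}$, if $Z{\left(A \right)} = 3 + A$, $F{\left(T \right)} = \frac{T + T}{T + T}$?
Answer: $\frac{255}{9047} \approx 0.028186$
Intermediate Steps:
$F{\left(T \right)} = 1$ ($F{\left(T \right)} = \frac{2 T}{2 T} = 2 T \frac{1}{2 T} = 1$)
$h{\left(r,K \right)} = K$ ($h{\left(r,K \right)} = -8 + \left(\left(3 + 5\right) + 1 K\right) = -8 + \left(8 + K\right) = K$)
$\frac{h{\left(131,-255 \right)}}{-9047} = - \frac{255}{-9047} = \left(-255\right) \left(- \frac{1}{9047}\right) = \frac{255}{9047}$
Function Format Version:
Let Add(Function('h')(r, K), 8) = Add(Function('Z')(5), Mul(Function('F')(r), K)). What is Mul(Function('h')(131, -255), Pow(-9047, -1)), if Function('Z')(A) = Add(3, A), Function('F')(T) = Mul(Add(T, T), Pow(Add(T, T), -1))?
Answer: Rational(255, 9047) ≈ 0.028186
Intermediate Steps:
Function('F')(T) = 1 (Function('F')(T) = Mul(Mul(2, T), Pow(Mul(2, T), -1)) = Mul(Mul(2, T), Mul(Rational(1, 2), Pow(T, -1))) = 1)
Function('h')(r, K) = K (Function('h')(r, K) = Add(-8, Add(Add(3, 5), Mul(1, K))) = Add(-8, Add(8, K)) = K)
Mul(Function('h')(131, -255), Pow(-9047, -1)) = Mul(-255, Pow(-9047, -1)) = Mul(-255, Rational(-1, 9047)) = Rational(255, 9047)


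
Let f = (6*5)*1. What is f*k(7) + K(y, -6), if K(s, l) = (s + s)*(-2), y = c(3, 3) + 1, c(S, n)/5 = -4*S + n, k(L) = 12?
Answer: 536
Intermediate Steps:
c(S, n) = -20*S + 5*n (c(S, n) = 5*(-4*S + n) = 5*(n - 4*S) = -20*S + 5*n)
f = 30 (f = 30*1 = 30)
y = -44 (y = (-20*3 + 5*3) + 1 = (-60 + 15) + 1 = -45 + 1 = -44)
K(s, l) = -4*s (K(s, l) = (2*s)*(-2) = -4*s)
f*k(7) + K(y, -6) = 30*12 - 4*(-44) = 360 + 176 = 536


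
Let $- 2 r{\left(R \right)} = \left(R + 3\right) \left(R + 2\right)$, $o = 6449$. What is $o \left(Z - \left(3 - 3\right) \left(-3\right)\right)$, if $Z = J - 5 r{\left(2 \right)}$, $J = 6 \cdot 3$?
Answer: $438532$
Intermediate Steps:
$J = 18$
$r{\left(R \right)} = - \frac{\left(2 + R\right) \left(3 + R\right)}{2}$ ($r{\left(R \right)} = - \frac{\left(R + 3\right) \left(R + 2\right)}{2} = - \frac{\left(3 + R\right) \left(2 + R\right)}{2} = - \frac{\left(2 + R\right) \left(3 + R\right)}{2}$)
$Z = 68$ ($Z = 18 - 5 \left(-3 - 5 - \frac{2^{2}}{2}\right) = 18 - 5 \left(-3 - 5 - 2\right) = 18 - -50 = 18 + 50 = 68$)
$o \left(Z - \left(3 - 3\right) \left(-3\right)\right) = 6449 \left(68 - \left(3 - 3\right) \left(-3\right)\right) = 6449 \left(68 - 0 \left(-3\right)\right) = 6449 \left(68 - 0\right) = 6449 \left(68 + 0\right) = 6449 \cdot 68 = 438532$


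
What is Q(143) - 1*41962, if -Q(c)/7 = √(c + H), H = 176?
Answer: -41962 - 7*√319 ≈ -42087.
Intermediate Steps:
Q(c) = -7*√(176 + c) (Q(c) = -7*√(c + 176) = -7*√(176 + c))
Q(143) - 1*41962 = -7*√(176 + 143) - 1*41962 = -7*√319 - 41962 = -41962 - 7*√319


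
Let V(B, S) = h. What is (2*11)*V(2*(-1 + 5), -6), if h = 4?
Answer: 88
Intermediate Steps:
V(B, S) = 4
(2*11)*V(2*(-1 + 5), -6) = (2*11)*4 = 22*4 = 88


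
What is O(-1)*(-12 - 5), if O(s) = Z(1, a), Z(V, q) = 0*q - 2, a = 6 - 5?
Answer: 34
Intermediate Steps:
a = 1
Z(V, q) = -2 (Z(V, q) = 0 - 2 = -2)
O(s) = -2
O(-1)*(-12 - 5) = -2*(-12 - 5) = -2*(-17) = 34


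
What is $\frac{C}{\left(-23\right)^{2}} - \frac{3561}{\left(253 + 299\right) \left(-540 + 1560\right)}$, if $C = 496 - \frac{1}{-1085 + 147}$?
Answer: $\frac{1885411751}{2024504160} \approx 0.9313$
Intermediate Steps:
$C = \frac{465249}{938}$ ($C = 496 - \frac{1}{-938} = 496 - - \frac{1}{938} = 496 + \frac{1}{938} = \frac{465249}{938} \approx 496.0$)
$\frac{C}{\left(-23\right)^{2}} - \frac{3561}{\left(253 + 299\right) \left(-540 + 1560\right)} = \frac{465249}{938 \left(-23\right)^{2}} - \frac{3561}{\left(253 + 299\right) \left(-540 + 1560\right)} = \frac{465249}{938 \cdot 529} - \frac{3561}{552 \cdot 1020} = \frac{465249}{938} \cdot \frac{1}{529} - \frac{3561}{563040} = \frac{465249}{496202} - \frac{1187}{187680} = \frac{1885411751}{2024504160}$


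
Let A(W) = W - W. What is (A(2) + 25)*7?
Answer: 175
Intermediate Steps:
A(W) = 0
(A(2) + 25)*7 = (0 + 25)*7 = 25*7 = 175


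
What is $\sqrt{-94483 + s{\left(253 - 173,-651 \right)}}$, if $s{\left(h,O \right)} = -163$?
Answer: $i \sqrt{94646} \approx 307.65 i$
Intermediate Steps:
$\sqrt{-94483 + s{\left(253 - 173,-651 \right)}} = \sqrt{-94483 - 163} = \sqrt{-94646} = i \sqrt{94646}$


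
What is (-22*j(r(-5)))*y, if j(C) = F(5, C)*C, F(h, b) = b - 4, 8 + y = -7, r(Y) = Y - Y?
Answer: 0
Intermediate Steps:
r(Y) = 0
y = -15 (y = -8 - 7 = -15)
F(h, b) = -4 + b
j(C) = C*(-4 + C) (j(C) = (-4 + C)*C = C*(-4 + C))
(-22*j(r(-5)))*y = -0*(-4 + 0)*(-15) = -0*(-4)*(-15) = -22*0*(-15) = 0*(-15) = 0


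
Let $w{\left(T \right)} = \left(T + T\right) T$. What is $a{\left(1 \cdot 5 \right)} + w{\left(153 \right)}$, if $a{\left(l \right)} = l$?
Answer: $46823$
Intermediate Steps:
$w{\left(T \right)} = 2 T^{2}$ ($w{\left(T \right)} = 2 T T = 2 T^{2}$)
$a{\left(1 \cdot 5 \right)} + w{\left(153 \right)} = 1 \cdot 5 + 2 \cdot 153^{2} = 5 + 2 \cdot 23409 = 5 + 46818 = 46823$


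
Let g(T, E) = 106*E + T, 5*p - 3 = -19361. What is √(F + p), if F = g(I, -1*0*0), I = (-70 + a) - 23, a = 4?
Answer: I*√99015/5 ≈ 62.933*I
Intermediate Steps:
p = -19358/5 (p = ⅗ + (⅕)*(-19361) = ⅗ - 19361/5 = -19358/5 ≈ -3871.6)
I = -89 (I = (-70 + 4) - 23 = -66 - 23 = -89)
g(T, E) = T + 106*E
F = -89 (F = -89 + 106*(-1*0*0) = -89 + 106*(0*0) = -89 + 106*0 = -89 + 0 = -89)
√(F + p) = √(-89 - 19358/5) = √(-19803/5) = I*√99015/5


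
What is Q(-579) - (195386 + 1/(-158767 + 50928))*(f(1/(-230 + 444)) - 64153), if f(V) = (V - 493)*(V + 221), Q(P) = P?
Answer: 167036792939358032623/4938594844 ≈ 3.3823e+10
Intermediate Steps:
f(V) = (-493 + V)*(221 + V)
Q(-579) - (195386 + 1/(-158767 + 50928))*(f(1/(-230 + 444)) - 64153) = -579 - (195386 + 1/(-158767 + 50928))*((-108953 + (1/(-230 + 444))² - 272/(-230 + 444)) - 64153) = -579 - (195386 + 1/(-107839))*((-108953 + (1/214)² - 272/214) - 64153) = -579 - (195386 - 1/107839)*((-108953 + (1/214)² - 272*1/214) - 64153) = -579 - 21070230853*((-108953 + 1/45796 - 136/107) - 64153)/107839 = -579 - 21070230853*(-4989669795/45796 - 64153)/107839 = -579 - 21070230853*(-7927620583)/(107839*45796) = -579 - 1*(-167036795798804447299/4938594844) = -579 + 167036795798804447299/4938594844 = 167036792939358032623/4938594844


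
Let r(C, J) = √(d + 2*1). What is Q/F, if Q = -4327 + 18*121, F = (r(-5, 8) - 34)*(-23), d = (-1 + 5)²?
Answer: -36533/13087 - 6447*√2/26174 ≈ -3.1399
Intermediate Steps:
d = 16 (d = 4² = 16)
r(C, J) = 3*√2 (r(C, J) = √(16 + 2*1) = √(16 + 2) = √18 = 3*√2)
F = 782 - 69*√2 (F = (3*√2 - 34)*(-23) = (-34 + 3*√2)*(-23) = 782 - 69*√2 ≈ 684.42)
Q = -2149 (Q = -4327 + 2178 = -2149)
Q/F = -2149/(782 - 69*√2)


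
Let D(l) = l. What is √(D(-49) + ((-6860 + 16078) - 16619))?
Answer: 5*I*√298 ≈ 86.313*I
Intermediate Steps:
√(D(-49) + ((-6860 + 16078) - 16619)) = √(-49 + ((-6860 + 16078) - 16619)) = √(-49 + (9218 - 16619)) = √(-49 - 7401) = √(-7450) = 5*I*√298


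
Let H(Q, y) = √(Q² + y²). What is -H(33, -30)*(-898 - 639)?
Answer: 4611*√221 ≈ 68548.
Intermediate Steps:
-H(33, -30)*(-898 - 639) = -√(33² + (-30)²)*(-898 - 639) = -√(1089 + 900)*(-1537) = -√1989*(-1537) = -3*√221*(-1537) = -(-4611)*√221 = 4611*√221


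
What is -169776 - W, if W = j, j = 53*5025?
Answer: -436101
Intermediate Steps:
j = 266325
W = 266325
-169776 - W = -169776 - 1*266325 = -169776 - 266325 = -436101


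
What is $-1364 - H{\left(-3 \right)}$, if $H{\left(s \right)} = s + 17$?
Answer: $-1378$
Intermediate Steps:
$H{\left(s \right)} = 17 + s$
$-1364 - H{\left(-3 \right)} = -1364 - \left(17 - 3\right) = -1364 - 14 = -1378$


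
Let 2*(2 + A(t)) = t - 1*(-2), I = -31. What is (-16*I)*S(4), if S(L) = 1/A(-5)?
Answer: -992/7 ≈ -141.71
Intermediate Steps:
A(t) = -1 + t/2 (A(t) = -2 + (t - 1*(-2))/2 = -2 + (t + 2)/2 = -2 + (2 + t)/2 = -2 + (1 + t/2) = -1 + t/2)
S(L) = -2/7 (S(L) = 1/(-1 + (½)*(-5)) = 1/(-1 - 5/2) = 1/(-7/2) = -2/7)
(-16*I)*S(4) = -16*(-31)*(-2/7) = 496*(-2/7) = -992/7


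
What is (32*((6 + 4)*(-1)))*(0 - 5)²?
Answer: -8000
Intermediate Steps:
(32*((6 + 4)*(-1)))*(0 - 5)² = (32*(10*(-1)))*(-5)² = (32*(-10))*25 = -320*25 = -8000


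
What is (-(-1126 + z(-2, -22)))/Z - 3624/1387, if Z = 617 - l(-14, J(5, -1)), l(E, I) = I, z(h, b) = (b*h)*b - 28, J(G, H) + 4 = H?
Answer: 344543/431357 ≈ 0.79874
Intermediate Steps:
J(G, H) = -4 + H
z(h, b) = -28 + h*b² (z(h, b) = h*b² - 28 = -28 + h*b²)
Z = 622 (Z = 617 - (-4 - 1) = 617 - 1*(-5) = 617 + 5 = 622)
(-(-1126 + z(-2, -22)))/Z - 3624/1387 = -(-1126 + (-28 - 2*(-22)²))/622 - 3624/1387 = -(-1126 + (-28 - 2*484))*(1/622) - 3624*1/1387 = -(-1126 + (-28 - 968))*(1/622) - 3624/1387 = -(-1126 - 996)*(1/622) - 3624/1387 = -1*(-2122)*(1/622) - 3624/1387 = 2122*(1/622) - 3624/1387 = 1061/311 - 3624/1387 = 344543/431357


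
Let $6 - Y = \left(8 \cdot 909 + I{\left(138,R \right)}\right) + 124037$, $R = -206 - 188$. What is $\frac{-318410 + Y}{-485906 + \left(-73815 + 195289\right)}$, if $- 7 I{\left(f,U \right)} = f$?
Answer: $\frac{3147853}{2551024} \approx 1.234$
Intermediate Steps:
$R = -394$
$I{\left(f,U \right)} = - \frac{f}{7}$
$Y = - \frac{918983}{7}$ ($Y = 6 - \left(\left(8 \cdot 909 - \frac{138}{7}\right) + 124037\right) = 6 - \left(\left(7272 - \frac{138}{7}\right) + 124037\right) = 6 - \left(\frac{50766}{7} + 124037\right) = 6 - \frac{919025}{7} = - \frac{918983}{7} \approx -1.3128 \cdot 10^{5}$)
$\frac{-318410 + Y}{-485906 + \left(-73815 + 195289\right)} = \frac{-318410 - \frac{918983}{7}}{-485906 + \left(-73815 + 195289\right)} = - \frac{3147853}{7 \left(-485906 + 121474\right)} = - \frac{3147853}{7 \left(-364432\right)} = \left(- \frac{3147853}{7}\right) \left(- \frac{1}{364432}\right) = \frac{3147853}{2551024}$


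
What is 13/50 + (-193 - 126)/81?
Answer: -14897/4050 ≈ -3.6783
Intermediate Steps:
13/50 + (-193 - 126)/81 = 13*(1/50) - 319*1/81 = 13/50 - 319/81 = -14897/4050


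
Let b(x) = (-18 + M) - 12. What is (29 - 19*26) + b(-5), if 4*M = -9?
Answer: -1989/4 ≈ -497.25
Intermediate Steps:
M = -9/4 (M = (1/4)*(-9) = -9/4 ≈ -2.2500)
b(x) = -129/4 (b(x) = (-18 - 9/4) - 12 = -81/4 - 12 = -129/4)
(29 - 19*26) + b(-5) = (29 - 19*26) - 129/4 = (29 - 494) - 129/4 = -465 - 129/4 = -1989/4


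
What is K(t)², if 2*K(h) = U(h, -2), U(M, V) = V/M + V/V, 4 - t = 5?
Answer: 9/4 ≈ 2.2500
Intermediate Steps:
t = -1 (t = 4 - 1*5 = 4 - 5 = -1)
U(M, V) = 1 + V/M (U(M, V) = V/M + 1 = 1 + V/M)
K(h) = (-2 + h)/(2*h) (K(h) = ((h - 2)/h)/2 = ((-2 + h)/h)/2 = (-2 + h)/(2*h))
K(t)² = ((½)*(-2 - 1)/(-1))² = ((½)*(-1)*(-3))² = (3/2)² = 9/4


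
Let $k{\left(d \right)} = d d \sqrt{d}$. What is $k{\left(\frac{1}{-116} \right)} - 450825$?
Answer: $-450825 + \frac{i \sqrt{29}}{780448} \approx -4.5083 \cdot 10^{5} + 6.9001 \cdot 10^{-6} i$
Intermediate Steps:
$k{\left(d \right)} = d^{\frac{5}{2}}$ ($k{\left(d \right)} = d^{2} \sqrt{d} = d^{\frac{5}{2}}$)
$k{\left(\frac{1}{-116} \right)} - 450825 = \left(\frac{1}{-116}\right)^{\frac{5}{2}} - 450825 = \left(- \frac{1}{116}\right)^{\frac{5}{2}} - 450825 = \frac{i \sqrt{29}}{780448} - 450825 = -450825 + \frac{i \sqrt{29}}{780448}$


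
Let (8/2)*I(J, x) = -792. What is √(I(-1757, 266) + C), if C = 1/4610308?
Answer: I*√1052119521663191/2305154 ≈ 14.071*I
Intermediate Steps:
C = 1/4610308 ≈ 2.1691e-7
I(J, x) = -198 (I(J, x) = (¼)*(-792) = -198)
√(I(-1757, 266) + C) = √(-198 + 1/4610308) = √(-912840983/4610308) = I*√1052119521663191/2305154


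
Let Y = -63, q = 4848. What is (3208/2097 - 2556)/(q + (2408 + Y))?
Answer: -5356724/15083721 ≈ -0.35513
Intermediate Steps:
(3208/2097 - 2556)/(q + (2408 + Y)) = (3208/2097 - 2556)/(4848 + (2408 - 63)) = (3208*(1/2097) - 2556)/(4848 + 2345) = (3208/2097 - 2556)/7193 = -5356724/2097*1/7193 = -5356724/15083721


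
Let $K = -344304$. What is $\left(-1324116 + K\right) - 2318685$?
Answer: $-3987105$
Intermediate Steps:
$\left(-1324116 + K\right) - 2318685 = \left(-1324116 - 344304\right) - 2318685 = -1668420 - 2318685 = -3987105$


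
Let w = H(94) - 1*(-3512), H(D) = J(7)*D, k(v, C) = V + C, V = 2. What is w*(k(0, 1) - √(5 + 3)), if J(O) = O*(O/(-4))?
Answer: 14163/2 - 4721*√2 ≈ 405.00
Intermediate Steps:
J(O) = -O²/4 (J(O) = O*(O*(-¼)) = O*(-O/4) = -O²/4)
k(v, C) = 2 + C
H(D) = -49*D/4 (H(D) = (-¼*7²)*D = (-¼*49)*D = -49*D/4)
w = 4721/2 (w = -49/4*94 - 1*(-3512) = -2303/2 + 3512 = 4721/2 ≈ 2360.5)
w*(k(0, 1) - √(5 + 3)) = 4721*((2 + 1) - √(5 + 3))/2 = 4721*(3 - √8)/2 = 4721*(3 - 2*√2)/2 = 14163/2 - 4721*√2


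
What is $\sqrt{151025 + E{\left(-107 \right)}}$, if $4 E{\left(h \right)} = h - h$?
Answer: $5 \sqrt{6041} \approx 388.62$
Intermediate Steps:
$E{\left(h \right)} = 0$ ($E{\left(h \right)} = \frac{h - h}{4} = \frac{1}{4} \cdot 0 = 0$)
$\sqrt{151025 + E{\left(-107 \right)}} = \sqrt{151025 + 0} = \sqrt{151025} = 5 \sqrt{6041}$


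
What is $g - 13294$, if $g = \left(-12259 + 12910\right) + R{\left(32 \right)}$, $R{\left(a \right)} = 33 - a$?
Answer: $-12642$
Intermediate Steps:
$g = 652$ ($g = \left(-12259 + 12910\right) + \left(33 - 32\right) = 651 + \left(33 - 32\right) = 651 + 1 = 652$)
$g - 13294 = 652 - 13294 = -12642$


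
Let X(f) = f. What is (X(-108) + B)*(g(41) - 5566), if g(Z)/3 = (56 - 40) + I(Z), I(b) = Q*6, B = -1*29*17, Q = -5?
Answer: 3370408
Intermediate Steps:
B = -493 (B = -29*17 = -493)
I(b) = -30 (I(b) = -5*6 = -30)
g(Z) = -42 (g(Z) = 3*((56 - 40) - 30) = 3*(16 - 30) = 3*(-14) = -42)
(X(-108) + B)*(g(41) - 5566) = (-108 - 493)*(-42 - 5566) = -601*(-5608) = 3370408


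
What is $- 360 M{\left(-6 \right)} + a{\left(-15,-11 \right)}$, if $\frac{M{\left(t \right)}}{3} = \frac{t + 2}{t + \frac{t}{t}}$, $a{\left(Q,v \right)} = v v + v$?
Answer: $-754$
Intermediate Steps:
$a{\left(Q,v \right)} = v + v^{2}$ ($a{\left(Q,v \right)} = v^{2} + v = v + v^{2}$)
$M{\left(t \right)} = \frac{3 \left(2 + t\right)}{1 + t}$ ($M{\left(t \right)} = 3 \frac{t + 2}{t + \frac{t}{t}} = 3 \frac{2 + t}{t + 1} = 3 \frac{2 + t}{1 + t} = \frac{3 \left(2 + t\right)}{1 + t}$)
$- 360 M{\left(-6 \right)} + a{\left(-15,-11 \right)} = - 360 \frac{3 \left(2 - 6\right)}{1 - 6} - 11 \left(1 - 11\right) = - 360 \cdot 3 \frac{1}{-5} \left(-4\right) - -110 = - 360 \cdot 3 \left(- \frac{1}{5}\right) \left(-4\right) + 110 = \left(-360\right) \frac{12}{5} + 110 = -864 + 110 = -754$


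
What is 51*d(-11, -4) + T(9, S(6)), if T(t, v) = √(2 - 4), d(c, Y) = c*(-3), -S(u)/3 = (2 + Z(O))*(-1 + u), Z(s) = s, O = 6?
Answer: 1683 + I*√2 ≈ 1683.0 + 1.4142*I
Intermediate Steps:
S(u) = 24 - 24*u (S(u) = -3*(2 + 6)*(-1 + u) = -24*(-1 + u) = -3*(-8 + 8*u) = 24 - 24*u)
d(c, Y) = -3*c
T(t, v) = I*√2 (T(t, v) = √(-2) = I*√2)
51*d(-11, -4) + T(9, S(6)) = 51*(-3*(-11)) + I*√2 = 51*33 + I*√2 = 1683 + I*√2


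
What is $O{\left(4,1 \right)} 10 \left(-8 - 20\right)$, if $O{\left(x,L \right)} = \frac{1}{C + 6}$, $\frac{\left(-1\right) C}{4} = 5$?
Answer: $20$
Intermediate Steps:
$C = -20$ ($C = \left(-4\right) 5 = -20$)
$O{\left(x,L \right)} = - \frac{1}{14}$ ($O{\left(x,L \right)} = \frac{1}{-20 + 6} = \frac{1}{-14} = - \frac{1}{14}$)
$O{\left(4,1 \right)} 10 \left(-8 - 20\right) = \left(- \frac{1}{14}\right) 10 \left(-8 - 20\right) = \left(- \frac{5}{7}\right) \left(-28\right) = 20$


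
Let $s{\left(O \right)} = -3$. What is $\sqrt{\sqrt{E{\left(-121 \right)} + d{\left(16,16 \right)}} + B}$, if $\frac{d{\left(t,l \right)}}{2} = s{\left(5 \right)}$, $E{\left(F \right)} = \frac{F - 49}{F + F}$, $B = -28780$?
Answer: $\frac{\sqrt{-3482380 + 11 i \sqrt{641}}}{11} \approx 0.0067836 + 169.65 i$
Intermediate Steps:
$E{\left(F \right)} = \frac{-49 + F}{2 F}$
$d{\left(t,l \right)} = -6$ ($d{\left(t,l \right)} = 2 \left(-3\right) = -6$)
$\sqrt{\sqrt{E{\left(-121 \right)} + d{\left(16,16 \right)}} + B} = \sqrt{\sqrt{\frac{-49 - 121}{2 \left(-121\right)} - 6} - 28780} = \sqrt{\sqrt{\frac{1}{2} \left(- \frac{1}{121}\right) \left(-170\right) - 6} - 28780} = \sqrt{\sqrt{\frac{85}{121} - 6} - 28780} = \sqrt{\sqrt{- \frac{641}{121}} - 28780} = \sqrt{\frac{i \sqrt{641}}{11} - 28780} = \sqrt{-28780 + \frac{i \sqrt{641}}{11}}$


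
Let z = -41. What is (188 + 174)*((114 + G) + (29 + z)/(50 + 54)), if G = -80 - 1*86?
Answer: -245255/13 ≈ -18866.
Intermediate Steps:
G = -166 (G = -80 - 86 = -166)
(188 + 174)*((114 + G) + (29 + z)/(50 + 54)) = (188 + 174)*((114 - 166) + (29 - 41)/(50 + 54)) = 362*(-52 - 12/104) = 362*(-52 - 12*1/104) = 362*(-52 - 3/26) = 362*(-1355/26) = -245255/13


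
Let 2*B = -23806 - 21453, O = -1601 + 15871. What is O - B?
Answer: 73799/2 ≈ 36900.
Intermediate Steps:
O = 14270
B = -45259/2 (B = (-23806 - 21453)/2 = (½)*(-45259) = -45259/2 ≈ -22630.)
O - B = 14270 - 1*(-45259/2) = 14270 + 45259/2 = 73799/2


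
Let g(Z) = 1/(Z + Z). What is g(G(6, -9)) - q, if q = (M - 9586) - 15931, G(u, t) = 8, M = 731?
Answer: 396577/16 ≈ 24786.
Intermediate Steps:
q = -24786 (q = (731 - 9586) - 15931 = -8855 - 15931 = -24786)
g(Z) = 1/(2*Z)
g(G(6, -9)) - q = (1/2)/8 - 1*(-24786) = (1/2)*(1/8) + 24786 = 1/16 + 24786 = 396577/16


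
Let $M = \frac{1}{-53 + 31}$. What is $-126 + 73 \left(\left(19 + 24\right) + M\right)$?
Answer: $\frac{66213}{22} \approx 3009.7$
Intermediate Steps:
$M = - \frac{1}{22}$ ($M = \frac{1}{-22} = - \frac{1}{22} \approx -0.045455$)
$-126 + 73 \left(\left(19 + 24\right) + M\right) = -126 + 73 \left(\left(19 + 24\right) - \frac{1}{22}\right) = -126 + 73 \left(43 - \frac{1}{22}\right) = -126 + 73 \cdot \frac{945}{22} = -126 + \frac{68985}{22} = \frac{66213}{22}$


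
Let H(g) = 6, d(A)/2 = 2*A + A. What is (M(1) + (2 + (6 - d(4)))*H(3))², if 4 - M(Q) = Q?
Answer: 8649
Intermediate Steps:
d(A) = 6*A (d(A) = 2*(2*A + A) = 2*(3*A) = 6*A)
M(Q) = 4 - Q
(M(1) + (2 + (6 - d(4)))*H(3))² = ((4 - 1*1) + (2 + (6 - 6*4))*6)² = ((4 - 1) + (2 + (6 - 1*24))*6)² = (3 + (2 + (6 - 24))*6)² = (3 + (2 - 18)*6)² = (3 - 16*6)² = (3 - 96)² = (-93)² = 8649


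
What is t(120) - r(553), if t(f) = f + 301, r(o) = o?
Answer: -132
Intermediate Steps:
t(f) = 301 + f
t(120) - r(553) = (301 + 120) - 1*553 = 421 - 553 = -132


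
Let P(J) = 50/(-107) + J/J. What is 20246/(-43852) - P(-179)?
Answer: -2332943/2346082 ≈ -0.99440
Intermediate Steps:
P(J) = 57/107 (P(J) = 50*(-1/107) + 1 = -50/107 + 1 = 57/107)
20246/(-43852) - P(-179) = 20246/(-43852) - 1*57/107 = 20246*(-1/43852) - 57/107 = -10123/21926 - 57/107 = -2332943/2346082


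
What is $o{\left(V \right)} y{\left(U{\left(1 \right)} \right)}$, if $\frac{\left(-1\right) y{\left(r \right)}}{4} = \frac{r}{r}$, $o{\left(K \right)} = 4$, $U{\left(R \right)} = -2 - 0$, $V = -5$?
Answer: $-16$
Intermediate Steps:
$U{\left(R \right)} = -2$ ($U{\left(R \right)} = -2 + 0 = -2$)
$y{\left(r \right)} = -4$ ($y{\left(r \right)} = - 4 \frac{r}{r} = \left(-4\right) 1 = -4$)
$o{\left(V \right)} y{\left(U{\left(1 \right)} \right)} = 4 \left(-4\right) = -16$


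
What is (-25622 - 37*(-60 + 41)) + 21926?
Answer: -2993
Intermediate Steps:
(-25622 - 37*(-60 + 41)) + 21926 = (-25622 - 37*(-19)) + 21926 = (-25622 + 703) + 21926 = -24919 + 21926 = -2993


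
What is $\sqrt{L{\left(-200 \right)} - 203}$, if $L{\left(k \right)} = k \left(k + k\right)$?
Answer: $\sqrt{79797} \approx 282.48$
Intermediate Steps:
$L{\left(k \right)} = 2 k^{2}$ ($L{\left(k \right)} = k 2 k = 2 k^{2}$)
$\sqrt{L{\left(-200 \right)} - 203} = \sqrt{2 \left(-200\right)^{2} - 203} = \sqrt{2 \cdot 40000 - 203} = \sqrt{80000 - 203} = \sqrt{79797}$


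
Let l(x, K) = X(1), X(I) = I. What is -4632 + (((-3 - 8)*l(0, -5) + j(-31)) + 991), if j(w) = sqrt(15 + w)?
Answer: -3652 + 4*I ≈ -3652.0 + 4.0*I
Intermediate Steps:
l(x, K) = 1
-4632 + (((-3 - 8)*l(0, -5) + j(-31)) + 991) = -4632 + (((-3 - 8)*1 + sqrt(15 - 31)) + 991) = -4632 + ((-11*1 + sqrt(-16)) + 991) = -4632 + ((-11 + 4*I) + 991) = -4632 + (980 + 4*I) = -3652 + 4*I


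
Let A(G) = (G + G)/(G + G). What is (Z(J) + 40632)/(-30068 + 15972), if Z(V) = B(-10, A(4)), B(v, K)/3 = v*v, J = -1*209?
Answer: -10233/3524 ≈ -2.9038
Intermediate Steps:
A(G) = 1 (A(G) = (2*G)/((2*G)) = (2*G)*(1/(2*G)) = 1)
J = -209
B(v, K) = 3*v² (B(v, K) = 3*(v*v) = 3*v²)
Z(V) = 300 (Z(V) = 3*(-10)² = 3*100 = 300)
(Z(J) + 40632)/(-30068 + 15972) = (300 + 40632)/(-30068 + 15972) = 40932/(-14096) = 40932*(-1/14096) = -10233/3524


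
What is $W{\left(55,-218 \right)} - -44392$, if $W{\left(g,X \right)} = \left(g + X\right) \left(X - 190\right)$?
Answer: $110896$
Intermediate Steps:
$W{\left(g,X \right)} = \left(-190 + X\right) \left(X + g\right)$ ($W{\left(g,X \right)} = \left(X + g\right) \left(-190 + X\right) = \left(-190 + X\right) \left(X + g\right)$)
$W{\left(55,-218 \right)} - -44392 = \left(\left(-218\right)^{2} - -41420 - 10450 - 11990\right) - -44392 = \left(47524 + 41420 - 10450 - 11990\right) + 44392 = 66504 + 44392 = 110896$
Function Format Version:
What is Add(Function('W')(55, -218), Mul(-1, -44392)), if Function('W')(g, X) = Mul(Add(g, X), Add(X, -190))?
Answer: 110896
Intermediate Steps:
Function('W')(g, X) = Mul(Add(-190, X), Add(X, g)) (Function('W')(g, X) = Mul(Add(X, g), Add(-190, X)) = Mul(Add(-190, X), Add(X, g)))
Add(Function('W')(55, -218), Mul(-1, -44392)) = Add(Add(Pow(-218, 2), Mul(-190, -218), Mul(-190, 55), Mul(-218, 55)), Mul(-1, -44392)) = Add(Add(47524, 41420, -10450, -11990), 44392) = Add(66504, 44392) = 110896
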